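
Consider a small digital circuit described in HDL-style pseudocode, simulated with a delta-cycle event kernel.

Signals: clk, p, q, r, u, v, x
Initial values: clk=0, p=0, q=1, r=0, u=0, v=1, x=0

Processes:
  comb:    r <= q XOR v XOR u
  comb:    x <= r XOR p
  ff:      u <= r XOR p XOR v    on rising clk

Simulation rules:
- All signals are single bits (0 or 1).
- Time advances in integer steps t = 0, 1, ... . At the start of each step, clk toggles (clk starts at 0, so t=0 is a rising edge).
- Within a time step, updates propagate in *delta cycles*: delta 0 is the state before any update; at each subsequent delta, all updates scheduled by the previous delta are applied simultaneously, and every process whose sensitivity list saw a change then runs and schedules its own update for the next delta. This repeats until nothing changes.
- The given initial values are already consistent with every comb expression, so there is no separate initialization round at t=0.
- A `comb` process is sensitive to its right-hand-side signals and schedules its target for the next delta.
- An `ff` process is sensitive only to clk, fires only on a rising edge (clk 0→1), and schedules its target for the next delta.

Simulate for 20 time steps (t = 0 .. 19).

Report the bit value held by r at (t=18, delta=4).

[bits: r,v,u,q,x,clk,p]
t=0: Δ0=0101000 Δ1=0101010 Δ2=0111010 Δ3=1111010 Δ4=1111110 | 4Δ
t=1: Δ0=1111110 Δ1=1111100 | 1Δ
t=2: Δ0=1111100 Δ1=1111110 Δ2=1101110 Δ3=0101110 Δ4=0101010 | 4Δ
t=3: Δ0=0101010 Δ1=0101000 | 1Δ
t=4: Δ0=0101000 Δ1=0101010 Δ2=0111010 Δ3=1111010 Δ4=1111110 | 4Δ
t=5: Δ0=1111110 Δ1=1111100 | 1Δ
t=6: Δ0=1111100 Δ1=1111110 Δ2=1101110 Δ3=0101110 Δ4=0101010 | 4Δ
t=7: Δ0=0101010 Δ1=0101000 | 1Δ
t=8: Δ0=0101000 Δ1=0101010 Δ2=0111010 Δ3=1111010 Δ4=1111110 | 4Δ
t=9: Δ0=1111110 Δ1=1111100 | 1Δ
t=10: Δ0=1111100 Δ1=1111110 Δ2=1101110 Δ3=0101110 Δ4=0101010 | 4Δ
t=11: Δ0=0101010 Δ1=0101000 | 1Δ
t=12: Δ0=0101000 Δ1=0101010 Δ2=0111010 Δ3=1111010 Δ4=1111110 | 4Δ
t=13: Δ0=1111110 Δ1=1111100 | 1Δ
t=14: Δ0=1111100 Δ1=1111110 Δ2=1101110 Δ3=0101110 Δ4=0101010 | 4Δ
t=15: Δ0=0101010 Δ1=0101000 | 1Δ
t=16: Δ0=0101000 Δ1=0101010 Δ2=0111010 Δ3=1111010 Δ4=1111110 | 4Δ
t=17: Δ0=1111110 Δ1=1111100 | 1Δ
t=18: Δ0=1111100 Δ1=1111110 Δ2=1101110 Δ3=0101110 Δ4=0101010 | 4Δ
t=19: Δ0=0101010 Δ1=0101000 | 1Δ

0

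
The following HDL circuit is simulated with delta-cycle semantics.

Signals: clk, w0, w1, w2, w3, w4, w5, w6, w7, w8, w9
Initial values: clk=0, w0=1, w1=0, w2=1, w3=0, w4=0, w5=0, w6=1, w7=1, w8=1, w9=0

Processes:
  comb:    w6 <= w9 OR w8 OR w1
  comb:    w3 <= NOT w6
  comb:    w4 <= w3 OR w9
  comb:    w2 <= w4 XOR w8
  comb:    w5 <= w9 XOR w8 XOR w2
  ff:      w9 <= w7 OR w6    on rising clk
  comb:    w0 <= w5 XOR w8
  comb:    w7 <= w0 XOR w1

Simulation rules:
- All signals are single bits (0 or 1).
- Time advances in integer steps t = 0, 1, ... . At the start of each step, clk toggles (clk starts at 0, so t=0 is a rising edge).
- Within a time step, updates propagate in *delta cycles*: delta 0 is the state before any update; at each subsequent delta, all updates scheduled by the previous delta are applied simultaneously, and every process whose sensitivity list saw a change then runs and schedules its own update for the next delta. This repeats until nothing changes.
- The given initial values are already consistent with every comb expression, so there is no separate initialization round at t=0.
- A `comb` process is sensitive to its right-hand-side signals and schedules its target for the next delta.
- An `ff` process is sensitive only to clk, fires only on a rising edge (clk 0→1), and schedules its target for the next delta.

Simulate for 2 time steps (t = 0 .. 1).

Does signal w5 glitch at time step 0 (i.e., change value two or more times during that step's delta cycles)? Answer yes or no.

yes

[bits: w7,w3,w2,clk,w4,w0,w9,w8,w1,w5,w6]
t=0: Δ0=10100101001 Δ1=10110101001 Δ2=10110111001 Δ3=10111111011 Δ4=10011011011 Δ5=00011011001 Δ6=00011111001 Δ7=10011111001 | 7Δ
t=1: Δ0=10011111001 Δ1=10001111001 | 1Δ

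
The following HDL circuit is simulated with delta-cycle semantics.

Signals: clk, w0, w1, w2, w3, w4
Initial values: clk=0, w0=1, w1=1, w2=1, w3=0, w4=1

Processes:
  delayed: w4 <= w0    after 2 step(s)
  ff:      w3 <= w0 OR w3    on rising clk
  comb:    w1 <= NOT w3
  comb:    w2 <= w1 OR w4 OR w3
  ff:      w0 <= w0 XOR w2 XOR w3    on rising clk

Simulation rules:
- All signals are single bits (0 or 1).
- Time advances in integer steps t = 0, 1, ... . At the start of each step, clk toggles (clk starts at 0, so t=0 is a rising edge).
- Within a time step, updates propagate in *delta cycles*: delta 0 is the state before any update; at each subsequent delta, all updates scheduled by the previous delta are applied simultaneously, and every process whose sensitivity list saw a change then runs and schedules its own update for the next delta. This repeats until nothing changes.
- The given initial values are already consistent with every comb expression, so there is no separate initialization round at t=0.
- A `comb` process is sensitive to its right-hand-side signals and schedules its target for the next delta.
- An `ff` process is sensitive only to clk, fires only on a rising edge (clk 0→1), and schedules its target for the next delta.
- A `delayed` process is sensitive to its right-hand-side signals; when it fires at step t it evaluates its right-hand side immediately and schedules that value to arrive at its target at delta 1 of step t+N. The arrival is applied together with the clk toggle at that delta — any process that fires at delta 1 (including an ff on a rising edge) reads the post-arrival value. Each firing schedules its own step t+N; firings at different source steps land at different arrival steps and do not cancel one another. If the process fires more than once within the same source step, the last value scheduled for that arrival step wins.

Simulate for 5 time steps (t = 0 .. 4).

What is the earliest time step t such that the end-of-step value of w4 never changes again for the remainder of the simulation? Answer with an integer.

[bits: w2,w3,w1,w4,clk,w0]
t=0: Δ0=101101 Δ1=101111 Δ2=111110 Δ3=110110 | 3Δ
t=1: Δ0=110110 Δ1=110100 | 1Δ
t=2: Δ0=110100 Δ1=110010 | 1Δ
t=3: Δ0=110010 Δ1=110000 | 1Δ
t=4: Δ0=110000 Δ1=110010 | 1Δ

2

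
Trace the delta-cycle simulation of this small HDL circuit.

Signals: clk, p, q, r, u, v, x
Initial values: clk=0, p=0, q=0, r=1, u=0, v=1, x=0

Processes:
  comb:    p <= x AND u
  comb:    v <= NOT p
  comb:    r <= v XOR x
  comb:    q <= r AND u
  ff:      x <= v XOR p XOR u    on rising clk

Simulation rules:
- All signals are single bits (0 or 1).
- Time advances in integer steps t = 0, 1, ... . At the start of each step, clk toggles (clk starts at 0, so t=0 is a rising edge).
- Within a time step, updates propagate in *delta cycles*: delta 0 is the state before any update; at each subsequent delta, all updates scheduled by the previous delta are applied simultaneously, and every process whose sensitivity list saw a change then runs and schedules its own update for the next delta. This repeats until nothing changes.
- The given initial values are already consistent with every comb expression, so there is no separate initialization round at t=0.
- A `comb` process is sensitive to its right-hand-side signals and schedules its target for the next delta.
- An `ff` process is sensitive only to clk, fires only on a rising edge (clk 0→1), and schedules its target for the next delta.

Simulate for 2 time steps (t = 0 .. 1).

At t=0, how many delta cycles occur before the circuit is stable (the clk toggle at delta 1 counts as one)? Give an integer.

3

t0.Δ0 q=0 clk=0 r=1 u=0 v=1 x=0 p=0
t0.Δ1 q=0 clk=1 r=1 u=0 v=1 x=0 p=0
t0.Δ2 q=0 clk=1 r=1 u=0 v=1 x=1 p=0
t0.Δ3 q=0 clk=1 r=0 u=0 v=1 x=1 p=0
t1.Δ0 q=0 clk=1 r=0 u=0 v=1 x=1 p=0
t1.Δ1 q=0 clk=0 r=0 u=0 v=1 x=1 p=0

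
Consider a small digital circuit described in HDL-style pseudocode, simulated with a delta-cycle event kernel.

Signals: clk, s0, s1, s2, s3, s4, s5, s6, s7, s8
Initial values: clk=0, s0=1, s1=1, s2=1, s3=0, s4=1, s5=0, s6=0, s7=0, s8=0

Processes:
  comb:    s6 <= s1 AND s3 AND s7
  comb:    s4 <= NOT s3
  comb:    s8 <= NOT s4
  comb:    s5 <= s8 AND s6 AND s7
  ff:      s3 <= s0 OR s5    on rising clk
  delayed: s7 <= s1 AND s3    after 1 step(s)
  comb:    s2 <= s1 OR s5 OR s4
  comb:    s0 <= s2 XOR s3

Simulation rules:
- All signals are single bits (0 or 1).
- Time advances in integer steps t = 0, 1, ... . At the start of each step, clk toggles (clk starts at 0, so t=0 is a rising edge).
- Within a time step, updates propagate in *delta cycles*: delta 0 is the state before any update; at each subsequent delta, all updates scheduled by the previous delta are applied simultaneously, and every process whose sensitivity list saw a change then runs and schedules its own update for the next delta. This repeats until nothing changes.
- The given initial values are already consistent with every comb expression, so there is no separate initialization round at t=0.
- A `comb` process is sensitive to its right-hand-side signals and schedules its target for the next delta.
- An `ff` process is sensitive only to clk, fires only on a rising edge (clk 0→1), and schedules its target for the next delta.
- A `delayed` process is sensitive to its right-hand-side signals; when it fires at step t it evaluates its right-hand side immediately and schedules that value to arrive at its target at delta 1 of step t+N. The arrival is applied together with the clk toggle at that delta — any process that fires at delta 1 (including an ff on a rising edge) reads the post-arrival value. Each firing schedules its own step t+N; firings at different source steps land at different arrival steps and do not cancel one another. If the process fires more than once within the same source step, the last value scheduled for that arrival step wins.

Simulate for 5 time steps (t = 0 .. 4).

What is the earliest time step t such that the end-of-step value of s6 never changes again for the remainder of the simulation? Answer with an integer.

[bits: s6,clk,s7,s1,s2,s5,s8,s0,s3,s4]
t=0: Δ0=0001100101 Δ1=0101100101 Δ2=0101100111 Δ3=0101100010 Δ4=0101101010 | 4Δ
t=1: Δ0=0101101010 Δ1=0011101010 Δ2=1011101010 Δ3=1011111010 | 3Δ
t=2: Δ0=1011111010 Δ1=1111111010 | 1Δ
t=3: Δ0=1111111010 Δ1=1011111010 | 1Δ
t=4: Δ0=1011111010 Δ1=1111111010 | 1Δ

1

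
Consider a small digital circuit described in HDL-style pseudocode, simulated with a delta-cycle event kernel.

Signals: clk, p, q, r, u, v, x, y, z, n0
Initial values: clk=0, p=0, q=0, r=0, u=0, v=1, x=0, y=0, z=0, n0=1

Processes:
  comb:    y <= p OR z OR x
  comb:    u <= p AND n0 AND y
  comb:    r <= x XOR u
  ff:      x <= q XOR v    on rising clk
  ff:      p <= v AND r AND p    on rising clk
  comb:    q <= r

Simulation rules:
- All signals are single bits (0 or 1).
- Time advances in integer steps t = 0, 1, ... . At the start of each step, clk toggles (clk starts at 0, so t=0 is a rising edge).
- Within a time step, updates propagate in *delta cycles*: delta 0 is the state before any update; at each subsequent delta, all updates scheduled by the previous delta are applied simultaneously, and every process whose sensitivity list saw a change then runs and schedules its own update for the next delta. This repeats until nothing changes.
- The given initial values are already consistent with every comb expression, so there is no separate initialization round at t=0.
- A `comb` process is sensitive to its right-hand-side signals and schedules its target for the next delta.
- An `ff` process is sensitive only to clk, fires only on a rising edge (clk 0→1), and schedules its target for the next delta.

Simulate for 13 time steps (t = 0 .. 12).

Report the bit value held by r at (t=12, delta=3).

t0.Δ0 y=0 z=0 u=0 r=0 clk=0 n0=1 q=0 p=0 x=0 v=1
t0.Δ1 y=0 z=0 u=0 r=0 clk=1 n0=1 q=0 p=0 x=0 v=1
t0.Δ2 y=0 z=0 u=0 r=0 clk=1 n0=1 q=0 p=0 x=1 v=1
t0.Δ3 y=1 z=0 u=0 r=1 clk=1 n0=1 q=0 p=0 x=1 v=1
t0.Δ4 y=1 z=0 u=0 r=1 clk=1 n0=1 q=1 p=0 x=1 v=1
t1.Δ0 y=1 z=0 u=0 r=1 clk=1 n0=1 q=1 p=0 x=1 v=1
t1.Δ1 y=1 z=0 u=0 r=1 clk=0 n0=1 q=1 p=0 x=1 v=1
t2.Δ0 y=1 z=0 u=0 r=1 clk=0 n0=1 q=1 p=0 x=1 v=1
t2.Δ1 y=1 z=0 u=0 r=1 clk=1 n0=1 q=1 p=0 x=1 v=1
t2.Δ2 y=1 z=0 u=0 r=1 clk=1 n0=1 q=1 p=0 x=0 v=1
t2.Δ3 y=0 z=0 u=0 r=0 clk=1 n0=1 q=1 p=0 x=0 v=1
t2.Δ4 y=0 z=0 u=0 r=0 clk=1 n0=1 q=0 p=0 x=0 v=1
t3.Δ0 y=0 z=0 u=0 r=0 clk=1 n0=1 q=0 p=0 x=0 v=1
t3.Δ1 y=0 z=0 u=0 r=0 clk=0 n0=1 q=0 p=0 x=0 v=1
t4.Δ0 y=0 z=0 u=0 r=0 clk=0 n0=1 q=0 p=0 x=0 v=1
t4.Δ1 y=0 z=0 u=0 r=0 clk=1 n0=1 q=0 p=0 x=0 v=1
t4.Δ2 y=0 z=0 u=0 r=0 clk=1 n0=1 q=0 p=0 x=1 v=1
t4.Δ3 y=1 z=0 u=0 r=1 clk=1 n0=1 q=0 p=0 x=1 v=1
t4.Δ4 y=1 z=0 u=0 r=1 clk=1 n0=1 q=1 p=0 x=1 v=1
t5.Δ0 y=1 z=0 u=0 r=1 clk=1 n0=1 q=1 p=0 x=1 v=1
t5.Δ1 y=1 z=0 u=0 r=1 clk=0 n0=1 q=1 p=0 x=1 v=1
t6.Δ0 y=1 z=0 u=0 r=1 clk=0 n0=1 q=1 p=0 x=1 v=1
t6.Δ1 y=1 z=0 u=0 r=1 clk=1 n0=1 q=1 p=0 x=1 v=1
t6.Δ2 y=1 z=0 u=0 r=1 clk=1 n0=1 q=1 p=0 x=0 v=1
t6.Δ3 y=0 z=0 u=0 r=0 clk=1 n0=1 q=1 p=0 x=0 v=1
t6.Δ4 y=0 z=0 u=0 r=0 clk=1 n0=1 q=0 p=0 x=0 v=1
t7.Δ0 y=0 z=0 u=0 r=0 clk=1 n0=1 q=0 p=0 x=0 v=1
t7.Δ1 y=0 z=0 u=0 r=0 clk=0 n0=1 q=0 p=0 x=0 v=1
t8.Δ0 y=0 z=0 u=0 r=0 clk=0 n0=1 q=0 p=0 x=0 v=1
t8.Δ1 y=0 z=0 u=0 r=0 clk=1 n0=1 q=0 p=0 x=0 v=1
t8.Δ2 y=0 z=0 u=0 r=0 clk=1 n0=1 q=0 p=0 x=1 v=1
t8.Δ3 y=1 z=0 u=0 r=1 clk=1 n0=1 q=0 p=0 x=1 v=1
t8.Δ4 y=1 z=0 u=0 r=1 clk=1 n0=1 q=1 p=0 x=1 v=1
t9.Δ0 y=1 z=0 u=0 r=1 clk=1 n0=1 q=1 p=0 x=1 v=1
t9.Δ1 y=1 z=0 u=0 r=1 clk=0 n0=1 q=1 p=0 x=1 v=1
t10.Δ0 y=1 z=0 u=0 r=1 clk=0 n0=1 q=1 p=0 x=1 v=1
t10.Δ1 y=1 z=0 u=0 r=1 clk=1 n0=1 q=1 p=0 x=1 v=1
t10.Δ2 y=1 z=0 u=0 r=1 clk=1 n0=1 q=1 p=0 x=0 v=1
t10.Δ3 y=0 z=0 u=0 r=0 clk=1 n0=1 q=1 p=0 x=0 v=1
t10.Δ4 y=0 z=0 u=0 r=0 clk=1 n0=1 q=0 p=0 x=0 v=1
t11.Δ0 y=0 z=0 u=0 r=0 clk=1 n0=1 q=0 p=0 x=0 v=1
t11.Δ1 y=0 z=0 u=0 r=0 clk=0 n0=1 q=0 p=0 x=0 v=1
t12.Δ0 y=0 z=0 u=0 r=0 clk=0 n0=1 q=0 p=0 x=0 v=1
t12.Δ1 y=0 z=0 u=0 r=0 clk=1 n0=1 q=0 p=0 x=0 v=1
t12.Δ2 y=0 z=0 u=0 r=0 clk=1 n0=1 q=0 p=0 x=1 v=1
t12.Δ3 y=1 z=0 u=0 r=1 clk=1 n0=1 q=0 p=0 x=1 v=1
t12.Δ4 y=1 z=0 u=0 r=1 clk=1 n0=1 q=1 p=0 x=1 v=1

1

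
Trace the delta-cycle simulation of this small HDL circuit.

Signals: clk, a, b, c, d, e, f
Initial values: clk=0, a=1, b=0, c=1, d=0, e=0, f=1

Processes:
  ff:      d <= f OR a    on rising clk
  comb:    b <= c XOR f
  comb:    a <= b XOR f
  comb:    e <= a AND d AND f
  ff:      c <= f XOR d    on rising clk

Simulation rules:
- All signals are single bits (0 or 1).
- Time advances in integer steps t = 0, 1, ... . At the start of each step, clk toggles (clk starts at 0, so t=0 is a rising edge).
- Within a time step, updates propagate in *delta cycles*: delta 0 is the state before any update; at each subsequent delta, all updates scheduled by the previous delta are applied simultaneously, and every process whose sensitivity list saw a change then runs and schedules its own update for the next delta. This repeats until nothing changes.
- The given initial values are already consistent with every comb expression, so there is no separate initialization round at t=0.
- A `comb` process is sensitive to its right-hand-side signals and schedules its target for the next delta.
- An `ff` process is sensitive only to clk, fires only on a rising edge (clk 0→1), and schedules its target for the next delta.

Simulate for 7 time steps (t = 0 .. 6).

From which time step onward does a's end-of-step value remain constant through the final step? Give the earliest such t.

t=0 Δ0: e=0 f=1 clk=0 a=1 d=0 c=1 b=0
  Δ1: clk:0→1
  Δ2: d:0→1
  Δ3: e:0→1
  (3Δ to stable)
t=1 Δ0: e=1 f=1 clk=1 a=1 d=1 c=1 b=0
  Δ1: clk:1→0
  (1Δ to stable)
t=2 Δ0: e=1 f=1 clk=0 a=1 d=1 c=1 b=0
  Δ1: clk:0→1
  Δ2: c:1→0
  Δ3: b:0→1
  Δ4: a:1→0
  Δ5: e:1→0
  (5Δ to stable)
t=3 Δ0: e=0 f=1 clk=1 a=0 d=1 c=0 b=1
  Δ1: clk:1→0
  (1Δ to stable)
t=4 Δ0: e=0 f=1 clk=0 a=0 d=1 c=0 b=1
  Δ1: clk:0→1
  (1Δ to stable)
t=5 Δ0: e=0 f=1 clk=1 a=0 d=1 c=0 b=1
  Δ1: clk:1→0
  (1Δ to stable)
t=6 Δ0: e=0 f=1 clk=0 a=0 d=1 c=0 b=1
  Δ1: clk:0→1
  (1Δ to stable)

2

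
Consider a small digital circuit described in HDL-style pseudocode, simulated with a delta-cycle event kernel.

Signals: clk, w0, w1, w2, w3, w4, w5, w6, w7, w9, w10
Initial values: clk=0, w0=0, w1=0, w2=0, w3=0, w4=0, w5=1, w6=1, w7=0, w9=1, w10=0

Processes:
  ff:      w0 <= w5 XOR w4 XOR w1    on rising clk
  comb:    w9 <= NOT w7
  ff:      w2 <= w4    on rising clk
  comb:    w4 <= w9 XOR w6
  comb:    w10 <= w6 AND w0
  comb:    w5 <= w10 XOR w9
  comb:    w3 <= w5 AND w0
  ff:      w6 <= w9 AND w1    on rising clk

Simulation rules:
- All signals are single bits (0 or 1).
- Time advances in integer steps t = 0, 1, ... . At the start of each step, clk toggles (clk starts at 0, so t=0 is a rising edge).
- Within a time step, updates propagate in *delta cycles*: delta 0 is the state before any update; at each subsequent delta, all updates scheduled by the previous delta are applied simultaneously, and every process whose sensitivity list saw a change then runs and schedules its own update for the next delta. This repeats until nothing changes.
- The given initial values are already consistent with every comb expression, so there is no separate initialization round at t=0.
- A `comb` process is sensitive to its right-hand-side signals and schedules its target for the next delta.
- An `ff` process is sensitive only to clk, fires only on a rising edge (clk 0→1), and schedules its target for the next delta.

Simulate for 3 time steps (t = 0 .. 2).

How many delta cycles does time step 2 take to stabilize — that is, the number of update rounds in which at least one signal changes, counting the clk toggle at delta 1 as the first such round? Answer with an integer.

3

t0.Δ0 w3=0 w4=0 w5=1 w9=1 w0=0 clk=0 w7=0 w6=1 w2=0 w1=0 w10=0
t0.Δ1 w3=0 w4=0 w5=1 w9=1 w0=0 clk=1 w7=0 w6=1 w2=0 w1=0 w10=0
t0.Δ2 w3=0 w4=0 w5=1 w9=1 w0=1 clk=1 w7=0 w6=0 w2=0 w1=0 w10=0
t0.Δ3 w3=1 w4=1 w5=1 w9=1 w0=1 clk=1 w7=0 w6=0 w2=0 w1=0 w10=0
t1.Δ0 w3=1 w4=1 w5=1 w9=1 w0=1 clk=1 w7=0 w6=0 w2=0 w1=0 w10=0
t1.Δ1 w3=1 w4=1 w5=1 w9=1 w0=1 clk=0 w7=0 w6=0 w2=0 w1=0 w10=0
t2.Δ0 w3=1 w4=1 w5=1 w9=1 w0=1 clk=0 w7=0 w6=0 w2=0 w1=0 w10=0
t2.Δ1 w3=1 w4=1 w5=1 w9=1 w0=1 clk=1 w7=0 w6=0 w2=0 w1=0 w10=0
t2.Δ2 w3=1 w4=1 w5=1 w9=1 w0=0 clk=1 w7=0 w6=0 w2=1 w1=0 w10=0
t2.Δ3 w3=0 w4=1 w5=1 w9=1 w0=0 clk=1 w7=0 w6=0 w2=1 w1=0 w10=0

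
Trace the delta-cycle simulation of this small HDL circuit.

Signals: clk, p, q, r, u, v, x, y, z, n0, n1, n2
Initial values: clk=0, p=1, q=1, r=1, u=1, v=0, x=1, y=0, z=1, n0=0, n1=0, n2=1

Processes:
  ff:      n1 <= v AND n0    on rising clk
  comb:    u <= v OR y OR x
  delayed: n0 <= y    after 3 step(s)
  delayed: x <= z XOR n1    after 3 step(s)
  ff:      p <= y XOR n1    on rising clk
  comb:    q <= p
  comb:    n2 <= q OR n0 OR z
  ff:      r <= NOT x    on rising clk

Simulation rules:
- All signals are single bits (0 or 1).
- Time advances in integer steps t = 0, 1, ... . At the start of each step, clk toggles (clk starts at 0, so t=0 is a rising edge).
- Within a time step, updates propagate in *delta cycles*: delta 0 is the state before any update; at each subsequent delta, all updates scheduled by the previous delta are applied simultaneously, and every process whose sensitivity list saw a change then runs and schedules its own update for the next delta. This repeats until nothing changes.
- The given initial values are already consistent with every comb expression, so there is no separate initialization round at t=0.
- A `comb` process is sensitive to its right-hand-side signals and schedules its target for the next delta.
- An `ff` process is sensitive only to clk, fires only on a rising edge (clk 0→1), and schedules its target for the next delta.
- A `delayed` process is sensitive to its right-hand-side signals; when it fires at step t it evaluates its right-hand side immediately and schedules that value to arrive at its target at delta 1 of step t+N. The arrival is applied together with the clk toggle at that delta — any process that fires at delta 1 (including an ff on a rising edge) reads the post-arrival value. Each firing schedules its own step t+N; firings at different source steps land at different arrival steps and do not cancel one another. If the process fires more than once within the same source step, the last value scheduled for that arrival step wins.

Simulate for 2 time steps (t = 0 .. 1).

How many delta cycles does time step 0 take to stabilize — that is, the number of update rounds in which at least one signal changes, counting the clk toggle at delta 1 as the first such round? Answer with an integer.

3

t0.Δ0 x=1 n1=0 r=1 z=1 n2=1 q=1 clk=0 v=0 u=1 y=0 n0=0 p=1
t0.Δ1 x=1 n1=0 r=1 z=1 n2=1 q=1 clk=1 v=0 u=1 y=0 n0=0 p=1
t0.Δ2 x=1 n1=0 r=0 z=1 n2=1 q=1 clk=1 v=0 u=1 y=0 n0=0 p=0
t0.Δ3 x=1 n1=0 r=0 z=1 n2=1 q=0 clk=1 v=0 u=1 y=0 n0=0 p=0
t1.Δ0 x=1 n1=0 r=0 z=1 n2=1 q=0 clk=1 v=0 u=1 y=0 n0=0 p=0
t1.Δ1 x=1 n1=0 r=0 z=1 n2=1 q=0 clk=0 v=0 u=1 y=0 n0=0 p=0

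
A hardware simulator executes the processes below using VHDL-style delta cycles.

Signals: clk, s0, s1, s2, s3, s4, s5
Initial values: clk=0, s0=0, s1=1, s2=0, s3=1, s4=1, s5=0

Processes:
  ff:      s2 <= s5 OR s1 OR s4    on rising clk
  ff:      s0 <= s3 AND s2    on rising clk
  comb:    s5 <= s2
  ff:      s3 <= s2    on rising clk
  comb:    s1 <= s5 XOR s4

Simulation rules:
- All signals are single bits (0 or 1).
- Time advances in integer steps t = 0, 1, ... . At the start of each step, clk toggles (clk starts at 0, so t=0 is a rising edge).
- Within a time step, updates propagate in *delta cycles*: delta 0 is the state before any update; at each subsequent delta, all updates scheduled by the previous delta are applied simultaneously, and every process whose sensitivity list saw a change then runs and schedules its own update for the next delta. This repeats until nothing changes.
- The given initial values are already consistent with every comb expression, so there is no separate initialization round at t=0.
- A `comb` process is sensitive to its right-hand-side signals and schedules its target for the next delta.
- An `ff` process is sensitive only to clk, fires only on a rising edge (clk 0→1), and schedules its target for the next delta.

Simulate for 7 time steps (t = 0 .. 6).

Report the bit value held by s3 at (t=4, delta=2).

t0.Δ0 s5=0 s3=1 s2=0 s0=0 s1=1 clk=0 s4=1
t0.Δ1 s5=0 s3=1 s2=0 s0=0 s1=1 clk=1 s4=1
t0.Δ2 s5=0 s3=0 s2=1 s0=0 s1=1 clk=1 s4=1
t0.Δ3 s5=1 s3=0 s2=1 s0=0 s1=1 clk=1 s4=1
t0.Δ4 s5=1 s3=0 s2=1 s0=0 s1=0 clk=1 s4=1
t1.Δ0 s5=1 s3=0 s2=1 s0=0 s1=0 clk=1 s4=1
t1.Δ1 s5=1 s3=0 s2=1 s0=0 s1=0 clk=0 s4=1
t2.Δ0 s5=1 s3=0 s2=1 s0=0 s1=0 clk=0 s4=1
t2.Δ1 s5=1 s3=0 s2=1 s0=0 s1=0 clk=1 s4=1
t2.Δ2 s5=1 s3=1 s2=1 s0=0 s1=0 clk=1 s4=1
t3.Δ0 s5=1 s3=1 s2=1 s0=0 s1=0 clk=1 s4=1
t3.Δ1 s5=1 s3=1 s2=1 s0=0 s1=0 clk=0 s4=1
t4.Δ0 s5=1 s3=1 s2=1 s0=0 s1=0 clk=0 s4=1
t4.Δ1 s5=1 s3=1 s2=1 s0=0 s1=0 clk=1 s4=1
t4.Δ2 s5=1 s3=1 s2=1 s0=1 s1=0 clk=1 s4=1
t5.Δ0 s5=1 s3=1 s2=1 s0=1 s1=0 clk=1 s4=1
t5.Δ1 s5=1 s3=1 s2=1 s0=1 s1=0 clk=0 s4=1
t6.Δ0 s5=1 s3=1 s2=1 s0=1 s1=0 clk=0 s4=1
t6.Δ1 s5=1 s3=1 s2=1 s0=1 s1=0 clk=1 s4=1

1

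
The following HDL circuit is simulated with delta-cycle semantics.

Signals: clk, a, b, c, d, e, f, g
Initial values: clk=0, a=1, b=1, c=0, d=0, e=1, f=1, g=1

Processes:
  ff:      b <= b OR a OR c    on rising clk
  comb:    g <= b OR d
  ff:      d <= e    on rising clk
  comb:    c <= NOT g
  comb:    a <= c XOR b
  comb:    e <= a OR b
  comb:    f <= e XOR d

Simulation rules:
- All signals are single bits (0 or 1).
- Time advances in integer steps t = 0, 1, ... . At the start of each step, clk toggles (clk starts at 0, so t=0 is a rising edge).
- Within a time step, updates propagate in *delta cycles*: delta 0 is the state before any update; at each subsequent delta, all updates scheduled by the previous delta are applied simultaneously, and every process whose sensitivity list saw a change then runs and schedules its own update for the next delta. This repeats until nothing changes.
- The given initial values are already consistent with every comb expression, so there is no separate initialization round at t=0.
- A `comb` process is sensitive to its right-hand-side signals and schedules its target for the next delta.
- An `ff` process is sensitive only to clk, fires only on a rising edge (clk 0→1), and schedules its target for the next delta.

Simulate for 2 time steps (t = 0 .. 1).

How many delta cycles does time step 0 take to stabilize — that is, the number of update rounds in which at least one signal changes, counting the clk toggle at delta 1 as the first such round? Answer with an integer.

[bits: g,f,a,b,d,e,clk,c]
t=0: Δ0=11110100 Δ1=11110110 Δ2=11111110 Δ3=10111110 | 3Δ
t=1: Δ0=10111110 Δ1=10111100 | 1Δ

3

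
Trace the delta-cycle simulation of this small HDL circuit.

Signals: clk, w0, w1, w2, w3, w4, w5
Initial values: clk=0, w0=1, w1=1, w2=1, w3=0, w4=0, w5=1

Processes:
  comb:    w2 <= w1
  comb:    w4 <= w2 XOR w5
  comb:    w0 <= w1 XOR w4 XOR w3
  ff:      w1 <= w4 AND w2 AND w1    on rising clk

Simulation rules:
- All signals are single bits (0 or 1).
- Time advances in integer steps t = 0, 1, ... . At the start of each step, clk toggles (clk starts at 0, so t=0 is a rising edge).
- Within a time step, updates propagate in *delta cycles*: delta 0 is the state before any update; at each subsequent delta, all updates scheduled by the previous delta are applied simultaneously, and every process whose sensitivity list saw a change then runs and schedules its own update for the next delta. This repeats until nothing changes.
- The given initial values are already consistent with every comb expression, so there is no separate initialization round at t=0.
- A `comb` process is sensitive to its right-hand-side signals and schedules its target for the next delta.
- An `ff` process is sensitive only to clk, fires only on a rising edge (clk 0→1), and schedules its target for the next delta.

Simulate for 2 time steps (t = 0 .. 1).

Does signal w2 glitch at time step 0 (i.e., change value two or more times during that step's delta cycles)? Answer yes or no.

no

[bits: w3,w2,w5,clk,w4,w1,w0]
t=0: Δ0=0110011 Δ1=0111011 Δ2=0111001 Δ3=0011000 Δ4=0011100 Δ5=0011101 | 5Δ
t=1: Δ0=0011101 Δ1=0010101 | 1Δ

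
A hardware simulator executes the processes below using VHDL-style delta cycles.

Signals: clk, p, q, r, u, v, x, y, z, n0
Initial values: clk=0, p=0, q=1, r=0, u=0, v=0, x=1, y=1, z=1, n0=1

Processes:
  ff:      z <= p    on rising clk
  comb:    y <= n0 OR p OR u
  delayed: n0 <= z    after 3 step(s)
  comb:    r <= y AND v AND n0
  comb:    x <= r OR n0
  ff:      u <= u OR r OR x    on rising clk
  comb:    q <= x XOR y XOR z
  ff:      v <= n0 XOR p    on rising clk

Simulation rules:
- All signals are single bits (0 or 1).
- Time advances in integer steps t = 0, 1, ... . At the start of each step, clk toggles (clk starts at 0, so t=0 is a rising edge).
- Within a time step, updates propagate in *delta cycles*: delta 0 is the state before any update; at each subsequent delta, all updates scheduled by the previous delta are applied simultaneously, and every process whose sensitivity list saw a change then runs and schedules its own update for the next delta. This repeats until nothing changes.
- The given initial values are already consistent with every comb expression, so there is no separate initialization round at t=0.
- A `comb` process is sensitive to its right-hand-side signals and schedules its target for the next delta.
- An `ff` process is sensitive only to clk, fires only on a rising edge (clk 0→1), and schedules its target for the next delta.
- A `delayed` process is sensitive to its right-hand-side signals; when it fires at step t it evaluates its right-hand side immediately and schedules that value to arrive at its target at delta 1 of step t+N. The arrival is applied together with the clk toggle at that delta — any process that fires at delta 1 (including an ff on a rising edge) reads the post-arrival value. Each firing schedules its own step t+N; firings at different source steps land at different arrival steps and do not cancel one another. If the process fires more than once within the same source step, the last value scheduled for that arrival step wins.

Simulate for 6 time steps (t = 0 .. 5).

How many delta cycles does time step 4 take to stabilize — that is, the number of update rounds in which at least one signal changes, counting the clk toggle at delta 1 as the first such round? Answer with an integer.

t0.Δ0 v=0 u=0 q=1 y=1 x=1 r=0 n0=1 p=0 clk=0 z=1
t0.Δ1 v=0 u=0 q=1 y=1 x=1 r=0 n0=1 p=0 clk=1 z=1
t0.Δ2 v=1 u=1 q=1 y=1 x=1 r=0 n0=1 p=0 clk=1 z=0
t0.Δ3 v=1 u=1 q=0 y=1 x=1 r=1 n0=1 p=0 clk=1 z=0
t1.Δ0 v=1 u=1 q=0 y=1 x=1 r=1 n0=1 p=0 clk=1 z=0
t1.Δ1 v=1 u=1 q=0 y=1 x=1 r=1 n0=1 p=0 clk=0 z=0
t2.Δ0 v=1 u=1 q=0 y=1 x=1 r=1 n0=1 p=0 clk=0 z=0
t2.Δ1 v=1 u=1 q=0 y=1 x=1 r=1 n0=1 p=0 clk=1 z=0
t3.Δ0 v=1 u=1 q=0 y=1 x=1 r=1 n0=1 p=0 clk=1 z=0
t3.Δ1 v=1 u=1 q=0 y=1 x=1 r=1 n0=0 p=0 clk=0 z=0
t3.Δ2 v=1 u=1 q=0 y=1 x=1 r=0 n0=0 p=0 clk=0 z=0
t3.Δ3 v=1 u=1 q=0 y=1 x=0 r=0 n0=0 p=0 clk=0 z=0
t3.Δ4 v=1 u=1 q=1 y=1 x=0 r=0 n0=0 p=0 clk=0 z=0
t4.Δ0 v=1 u=1 q=1 y=1 x=0 r=0 n0=0 p=0 clk=0 z=0
t4.Δ1 v=1 u=1 q=1 y=1 x=0 r=0 n0=0 p=0 clk=1 z=0
t4.Δ2 v=0 u=1 q=1 y=1 x=0 r=0 n0=0 p=0 clk=1 z=0
t5.Δ0 v=0 u=1 q=1 y=1 x=0 r=0 n0=0 p=0 clk=1 z=0
t5.Δ1 v=0 u=1 q=1 y=1 x=0 r=0 n0=0 p=0 clk=0 z=0

2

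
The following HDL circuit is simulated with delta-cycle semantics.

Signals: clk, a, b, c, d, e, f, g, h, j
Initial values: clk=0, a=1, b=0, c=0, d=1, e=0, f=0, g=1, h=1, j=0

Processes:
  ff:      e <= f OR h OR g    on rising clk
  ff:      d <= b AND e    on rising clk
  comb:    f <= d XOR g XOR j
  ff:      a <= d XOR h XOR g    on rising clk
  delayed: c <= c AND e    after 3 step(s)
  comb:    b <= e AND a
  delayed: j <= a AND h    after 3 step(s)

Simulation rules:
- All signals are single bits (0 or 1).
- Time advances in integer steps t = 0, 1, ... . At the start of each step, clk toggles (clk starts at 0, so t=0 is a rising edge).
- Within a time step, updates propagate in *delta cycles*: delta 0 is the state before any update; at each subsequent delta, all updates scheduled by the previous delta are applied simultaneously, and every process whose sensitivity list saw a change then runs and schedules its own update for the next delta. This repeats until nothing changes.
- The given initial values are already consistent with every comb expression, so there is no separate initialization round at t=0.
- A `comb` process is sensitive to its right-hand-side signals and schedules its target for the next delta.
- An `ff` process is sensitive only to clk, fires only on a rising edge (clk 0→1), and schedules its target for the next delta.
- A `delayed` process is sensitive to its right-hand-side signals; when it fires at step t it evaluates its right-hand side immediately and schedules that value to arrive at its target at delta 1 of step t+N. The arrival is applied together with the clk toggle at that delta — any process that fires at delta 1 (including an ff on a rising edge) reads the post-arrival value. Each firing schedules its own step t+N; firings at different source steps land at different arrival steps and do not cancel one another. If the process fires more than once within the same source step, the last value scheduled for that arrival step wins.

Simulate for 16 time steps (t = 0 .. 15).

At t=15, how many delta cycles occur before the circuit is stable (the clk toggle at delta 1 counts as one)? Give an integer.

[bits: g,h,j,e,a,b,c,clk,d,f]
t=0: Δ0=1100100010 Δ1=1100100110 Δ2=1101100100 Δ3=1101110101 | 3Δ
t=1: Δ0=1101110101 Δ1=1101110001 | 1Δ
t=2: Δ0=1101110001 Δ1=1101110101 Δ2=1101010111 Δ3=1101000110 | 3Δ
t=3: Δ0=1101000110 Δ1=1101000010 | 1Δ
t=4: Δ0=1101000010 Δ1=1101000110 Δ2=1101100100 Δ3=1101110101 | 3Δ
t=5: Δ0=1101110101 Δ1=1101110001 | 1Δ
t=6: Δ0=1101110001 Δ1=1101110101 Δ2=1101010111 Δ3=1101000110 | 3Δ
t=7: Δ0=1101000110 Δ1=1111000010 Δ2=1111000011 | 2Δ
t=8: Δ0=1111000011 Δ1=1111000111 Δ2=1111100101 Δ3=1111110100 | 3Δ
t=9: Δ0=1111110100 Δ1=1101110000 Δ2=1101110001 | 2Δ
t=10: Δ0=1101110001 Δ1=1101110101 Δ2=1101010111 Δ3=1101000110 | 3Δ
t=11: Δ0=1101000110 Δ1=1111000010 Δ2=1111000011 | 2Δ
t=12: Δ0=1111000011 Δ1=1111000111 Δ2=1111100101 Δ3=1111110100 | 3Δ
t=13: Δ0=1111110100 Δ1=1101110000 Δ2=1101110001 | 2Δ
t=14: Δ0=1101110001 Δ1=1101110101 Δ2=1101010111 Δ3=1101000110 | 3Δ
t=15: Δ0=1101000110 Δ1=1111000010 Δ2=1111000011 | 2Δ

2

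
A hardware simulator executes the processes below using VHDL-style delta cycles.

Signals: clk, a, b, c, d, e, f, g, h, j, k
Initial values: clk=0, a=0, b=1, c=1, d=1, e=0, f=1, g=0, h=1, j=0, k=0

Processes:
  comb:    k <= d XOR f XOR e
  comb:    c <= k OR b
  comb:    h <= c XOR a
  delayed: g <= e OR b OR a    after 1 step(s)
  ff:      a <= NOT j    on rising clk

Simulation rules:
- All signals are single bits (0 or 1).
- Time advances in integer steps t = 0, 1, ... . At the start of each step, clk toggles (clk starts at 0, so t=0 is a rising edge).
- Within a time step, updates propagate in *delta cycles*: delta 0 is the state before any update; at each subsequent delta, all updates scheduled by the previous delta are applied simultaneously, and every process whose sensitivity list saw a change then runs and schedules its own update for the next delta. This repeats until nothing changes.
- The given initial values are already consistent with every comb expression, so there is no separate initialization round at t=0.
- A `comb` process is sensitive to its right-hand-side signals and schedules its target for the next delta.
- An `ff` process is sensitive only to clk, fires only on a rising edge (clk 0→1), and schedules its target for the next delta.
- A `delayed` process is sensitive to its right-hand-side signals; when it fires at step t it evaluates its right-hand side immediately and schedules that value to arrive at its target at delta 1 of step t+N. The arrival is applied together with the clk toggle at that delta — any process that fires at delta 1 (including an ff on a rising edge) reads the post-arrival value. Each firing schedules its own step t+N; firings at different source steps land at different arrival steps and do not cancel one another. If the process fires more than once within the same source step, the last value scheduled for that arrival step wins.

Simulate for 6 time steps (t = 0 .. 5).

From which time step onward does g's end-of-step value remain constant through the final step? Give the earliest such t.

1

t0.Δ0 b=1 d=1 f=1 h=1 k=0 g=0 c=1 e=0 j=0 clk=0 a=0
t0.Δ1 b=1 d=1 f=1 h=1 k=0 g=0 c=1 e=0 j=0 clk=1 a=0
t0.Δ2 b=1 d=1 f=1 h=1 k=0 g=0 c=1 e=0 j=0 clk=1 a=1
t0.Δ3 b=1 d=1 f=1 h=0 k=0 g=0 c=1 e=0 j=0 clk=1 a=1
t1.Δ0 b=1 d=1 f=1 h=0 k=0 g=0 c=1 e=0 j=0 clk=1 a=1
t1.Δ1 b=1 d=1 f=1 h=0 k=0 g=1 c=1 e=0 j=0 clk=0 a=1
t2.Δ0 b=1 d=1 f=1 h=0 k=0 g=1 c=1 e=0 j=0 clk=0 a=1
t2.Δ1 b=1 d=1 f=1 h=0 k=0 g=1 c=1 e=0 j=0 clk=1 a=1
t3.Δ0 b=1 d=1 f=1 h=0 k=0 g=1 c=1 e=0 j=0 clk=1 a=1
t3.Δ1 b=1 d=1 f=1 h=0 k=0 g=1 c=1 e=0 j=0 clk=0 a=1
t4.Δ0 b=1 d=1 f=1 h=0 k=0 g=1 c=1 e=0 j=0 clk=0 a=1
t4.Δ1 b=1 d=1 f=1 h=0 k=0 g=1 c=1 e=0 j=0 clk=1 a=1
t5.Δ0 b=1 d=1 f=1 h=0 k=0 g=1 c=1 e=0 j=0 clk=1 a=1
t5.Δ1 b=1 d=1 f=1 h=0 k=0 g=1 c=1 e=0 j=0 clk=0 a=1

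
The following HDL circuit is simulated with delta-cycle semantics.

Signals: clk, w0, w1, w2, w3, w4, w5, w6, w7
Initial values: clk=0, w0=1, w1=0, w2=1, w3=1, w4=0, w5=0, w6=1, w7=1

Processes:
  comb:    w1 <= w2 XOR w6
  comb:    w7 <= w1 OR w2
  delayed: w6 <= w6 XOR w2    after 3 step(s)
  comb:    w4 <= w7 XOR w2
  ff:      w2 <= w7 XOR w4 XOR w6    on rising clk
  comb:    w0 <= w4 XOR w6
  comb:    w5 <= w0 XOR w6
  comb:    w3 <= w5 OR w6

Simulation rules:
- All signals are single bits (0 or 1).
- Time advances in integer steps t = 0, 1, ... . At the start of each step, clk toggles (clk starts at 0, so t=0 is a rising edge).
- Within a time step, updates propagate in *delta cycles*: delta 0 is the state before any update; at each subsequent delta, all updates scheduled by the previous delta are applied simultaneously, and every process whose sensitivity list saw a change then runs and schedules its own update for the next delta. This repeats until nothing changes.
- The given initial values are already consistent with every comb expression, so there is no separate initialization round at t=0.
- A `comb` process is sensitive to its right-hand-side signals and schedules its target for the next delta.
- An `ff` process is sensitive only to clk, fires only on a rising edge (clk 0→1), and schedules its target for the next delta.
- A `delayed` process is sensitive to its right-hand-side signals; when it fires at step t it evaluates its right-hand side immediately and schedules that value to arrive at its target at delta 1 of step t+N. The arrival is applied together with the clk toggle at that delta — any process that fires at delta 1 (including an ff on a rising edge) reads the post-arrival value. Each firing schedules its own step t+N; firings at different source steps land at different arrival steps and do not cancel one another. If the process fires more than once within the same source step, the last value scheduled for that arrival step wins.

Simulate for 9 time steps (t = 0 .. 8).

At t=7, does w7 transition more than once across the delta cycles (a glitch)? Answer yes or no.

[bits: w0,clk,w3,w7,w1,w6,w4,w2,w5]
t=0: Δ0=101101010 Δ1=111101010 Δ2=111101000 Δ3=111011100 Δ4=011111000 Δ5=111111101 Δ6=011111100 Δ7=011111101 | 7Δ
t=1: Δ0=011111101 Δ1=001111101 | 1Δ
t=2: Δ0=001111101 Δ1=011111101 Δ2=011111111 Δ3=011101011 Δ4=111101011 Δ5=111101010 | 5Δ
t=3: Δ0=111101010 Δ1=101101010 | 1Δ
t=4: Δ0=101101010 Δ1=111101010 Δ2=111101000 Δ3=111011100 Δ4=011111000 Δ5=111111101 Δ6=011111100 Δ7=011111101 | 7Δ
t=5: Δ0=011111101 Δ1=001110101 Δ2=101100100 Δ3=100000101 Δ4=101000001 Δ5=001000001 Δ6=001000000 Δ7=000000000 | 7Δ
t=6: Δ0=000000000 Δ1=010000000 | 1Δ
t=7: Δ0=010000000 Δ1=000001000 Δ2=101011001 Δ3=101111000 Δ4=101111100 Δ5=001111100 Δ6=001111101 | 6Δ
t=8: Δ0=001111101 Δ1=011110101 Δ2=111100100 Δ3=110000101 Δ4=111000001 Δ5=011000001 Δ6=011000000 Δ7=010000000 | 7Δ

no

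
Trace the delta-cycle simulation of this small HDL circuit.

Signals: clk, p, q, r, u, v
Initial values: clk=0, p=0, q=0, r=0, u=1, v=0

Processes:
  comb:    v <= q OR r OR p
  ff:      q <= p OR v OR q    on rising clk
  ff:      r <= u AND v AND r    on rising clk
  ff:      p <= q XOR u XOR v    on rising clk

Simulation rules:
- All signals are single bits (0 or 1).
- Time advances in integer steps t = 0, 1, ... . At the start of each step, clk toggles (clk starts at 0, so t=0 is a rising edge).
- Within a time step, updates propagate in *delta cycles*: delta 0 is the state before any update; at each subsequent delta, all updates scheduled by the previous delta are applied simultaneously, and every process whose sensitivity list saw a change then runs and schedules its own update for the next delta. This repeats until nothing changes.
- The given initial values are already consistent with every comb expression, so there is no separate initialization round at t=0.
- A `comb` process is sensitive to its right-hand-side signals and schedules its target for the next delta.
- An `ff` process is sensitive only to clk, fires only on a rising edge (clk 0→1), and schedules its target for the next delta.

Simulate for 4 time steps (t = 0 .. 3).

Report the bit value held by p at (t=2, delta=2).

t=0 Δ0: u=1 r=0 q=0 clk=0 v=0 p=0
  Δ1: clk:0→1
  Δ2: p:0→1
  Δ3: v:0→1
  (3Δ to stable)
t=1 Δ0: u=1 r=0 q=0 clk=1 v=1 p=1
  Δ1: clk:1→0
  (1Δ to stable)
t=2 Δ0: u=1 r=0 q=0 clk=0 v=1 p=1
  Δ1: clk:0→1
  Δ2: q:0→1, p:1→0
  (2Δ to stable)
t=3 Δ0: u=1 r=0 q=1 clk=1 v=1 p=0
  Δ1: clk:1→0
  (1Δ to stable)

0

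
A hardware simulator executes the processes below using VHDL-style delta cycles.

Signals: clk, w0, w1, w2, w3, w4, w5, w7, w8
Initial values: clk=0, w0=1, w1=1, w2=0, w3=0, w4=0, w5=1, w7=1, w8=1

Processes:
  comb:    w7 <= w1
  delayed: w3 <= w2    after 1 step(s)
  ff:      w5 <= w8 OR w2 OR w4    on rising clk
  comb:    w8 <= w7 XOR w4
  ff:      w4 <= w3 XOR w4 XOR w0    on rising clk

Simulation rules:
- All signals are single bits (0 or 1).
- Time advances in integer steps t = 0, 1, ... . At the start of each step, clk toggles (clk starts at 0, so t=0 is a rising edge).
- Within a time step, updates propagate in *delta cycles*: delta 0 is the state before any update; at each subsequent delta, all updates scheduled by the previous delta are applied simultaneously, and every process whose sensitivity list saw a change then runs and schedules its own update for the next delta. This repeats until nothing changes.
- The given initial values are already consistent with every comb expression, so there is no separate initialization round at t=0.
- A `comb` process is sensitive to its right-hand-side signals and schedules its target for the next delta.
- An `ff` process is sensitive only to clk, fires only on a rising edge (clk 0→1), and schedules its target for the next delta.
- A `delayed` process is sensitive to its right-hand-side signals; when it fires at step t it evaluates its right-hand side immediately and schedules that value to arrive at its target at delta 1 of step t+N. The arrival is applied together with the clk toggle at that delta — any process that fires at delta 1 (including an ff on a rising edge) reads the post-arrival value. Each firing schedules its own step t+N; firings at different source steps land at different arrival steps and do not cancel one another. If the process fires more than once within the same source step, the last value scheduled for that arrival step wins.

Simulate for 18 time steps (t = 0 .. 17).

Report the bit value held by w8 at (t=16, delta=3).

0

t0.Δ0 clk=0 w4=0 w0=1 w2=0 w3=0 w1=1 w7=1 w5=1 w8=1
t0.Δ1 clk=1 w4=0 w0=1 w2=0 w3=0 w1=1 w7=1 w5=1 w8=1
t0.Δ2 clk=1 w4=1 w0=1 w2=0 w3=0 w1=1 w7=1 w5=1 w8=1
t0.Δ3 clk=1 w4=1 w0=1 w2=0 w3=0 w1=1 w7=1 w5=1 w8=0
t1.Δ0 clk=1 w4=1 w0=1 w2=0 w3=0 w1=1 w7=1 w5=1 w8=0
t1.Δ1 clk=0 w4=1 w0=1 w2=0 w3=0 w1=1 w7=1 w5=1 w8=0
t2.Δ0 clk=0 w4=1 w0=1 w2=0 w3=0 w1=1 w7=1 w5=1 w8=0
t2.Δ1 clk=1 w4=1 w0=1 w2=0 w3=0 w1=1 w7=1 w5=1 w8=0
t2.Δ2 clk=1 w4=0 w0=1 w2=0 w3=0 w1=1 w7=1 w5=1 w8=0
t2.Δ3 clk=1 w4=0 w0=1 w2=0 w3=0 w1=1 w7=1 w5=1 w8=1
t3.Δ0 clk=1 w4=0 w0=1 w2=0 w3=0 w1=1 w7=1 w5=1 w8=1
t3.Δ1 clk=0 w4=0 w0=1 w2=0 w3=0 w1=1 w7=1 w5=1 w8=1
t4.Δ0 clk=0 w4=0 w0=1 w2=0 w3=0 w1=1 w7=1 w5=1 w8=1
t4.Δ1 clk=1 w4=0 w0=1 w2=0 w3=0 w1=1 w7=1 w5=1 w8=1
t4.Δ2 clk=1 w4=1 w0=1 w2=0 w3=0 w1=1 w7=1 w5=1 w8=1
t4.Δ3 clk=1 w4=1 w0=1 w2=0 w3=0 w1=1 w7=1 w5=1 w8=0
t5.Δ0 clk=1 w4=1 w0=1 w2=0 w3=0 w1=1 w7=1 w5=1 w8=0
t5.Δ1 clk=0 w4=1 w0=1 w2=0 w3=0 w1=1 w7=1 w5=1 w8=0
t6.Δ0 clk=0 w4=1 w0=1 w2=0 w3=0 w1=1 w7=1 w5=1 w8=0
t6.Δ1 clk=1 w4=1 w0=1 w2=0 w3=0 w1=1 w7=1 w5=1 w8=0
t6.Δ2 clk=1 w4=0 w0=1 w2=0 w3=0 w1=1 w7=1 w5=1 w8=0
t6.Δ3 clk=1 w4=0 w0=1 w2=0 w3=0 w1=1 w7=1 w5=1 w8=1
t7.Δ0 clk=1 w4=0 w0=1 w2=0 w3=0 w1=1 w7=1 w5=1 w8=1
t7.Δ1 clk=0 w4=0 w0=1 w2=0 w3=0 w1=1 w7=1 w5=1 w8=1
t8.Δ0 clk=0 w4=0 w0=1 w2=0 w3=0 w1=1 w7=1 w5=1 w8=1
t8.Δ1 clk=1 w4=0 w0=1 w2=0 w3=0 w1=1 w7=1 w5=1 w8=1
t8.Δ2 clk=1 w4=1 w0=1 w2=0 w3=0 w1=1 w7=1 w5=1 w8=1
t8.Δ3 clk=1 w4=1 w0=1 w2=0 w3=0 w1=1 w7=1 w5=1 w8=0
t9.Δ0 clk=1 w4=1 w0=1 w2=0 w3=0 w1=1 w7=1 w5=1 w8=0
t9.Δ1 clk=0 w4=1 w0=1 w2=0 w3=0 w1=1 w7=1 w5=1 w8=0
t10.Δ0 clk=0 w4=1 w0=1 w2=0 w3=0 w1=1 w7=1 w5=1 w8=0
t10.Δ1 clk=1 w4=1 w0=1 w2=0 w3=0 w1=1 w7=1 w5=1 w8=0
t10.Δ2 clk=1 w4=0 w0=1 w2=0 w3=0 w1=1 w7=1 w5=1 w8=0
t10.Δ3 clk=1 w4=0 w0=1 w2=0 w3=0 w1=1 w7=1 w5=1 w8=1
t11.Δ0 clk=1 w4=0 w0=1 w2=0 w3=0 w1=1 w7=1 w5=1 w8=1
t11.Δ1 clk=0 w4=0 w0=1 w2=0 w3=0 w1=1 w7=1 w5=1 w8=1
t12.Δ0 clk=0 w4=0 w0=1 w2=0 w3=0 w1=1 w7=1 w5=1 w8=1
t12.Δ1 clk=1 w4=0 w0=1 w2=0 w3=0 w1=1 w7=1 w5=1 w8=1
t12.Δ2 clk=1 w4=1 w0=1 w2=0 w3=0 w1=1 w7=1 w5=1 w8=1
t12.Δ3 clk=1 w4=1 w0=1 w2=0 w3=0 w1=1 w7=1 w5=1 w8=0
t13.Δ0 clk=1 w4=1 w0=1 w2=0 w3=0 w1=1 w7=1 w5=1 w8=0
t13.Δ1 clk=0 w4=1 w0=1 w2=0 w3=0 w1=1 w7=1 w5=1 w8=0
t14.Δ0 clk=0 w4=1 w0=1 w2=0 w3=0 w1=1 w7=1 w5=1 w8=0
t14.Δ1 clk=1 w4=1 w0=1 w2=0 w3=0 w1=1 w7=1 w5=1 w8=0
t14.Δ2 clk=1 w4=0 w0=1 w2=0 w3=0 w1=1 w7=1 w5=1 w8=0
t14.Δ3 clk=1 w4=0 w0=1 w2=0 w3=0 w1=1 w7=1 w5=1 w8=1
t15.Δ0 clk=1 w4=0 w0=1 w2=0 w3=0 w1=1 w7=1 w5=1 w8=1
t15.Δ1 clk=0 w4=0 w0=1 w2=0 w3=0 w1=1 w7=1 w5=1 w8=1
t16.Δ0 clk=0 w4=0 w0=1 w2=0 w3=0 w1=1 w7=1 w5=1 w8=1
t16.Δ1 clk=1 w4=0 w0=1 w2=0 w3=0 w1=1 w7=1 w5=1 w8=1
t16.Δ2 clk=1 w4=1 w0=1 w2=0 w3=0 w1=1 w7=1 w5=1 w8=1
t16.Δ3 clk=1 w4=1 w0=1 w2=0 w3=0 w1=1 w7=1 w5=1 w8=0
t17.Δ0 clk=1 w4=1 w0=1 w2=0 w3=0 w1=1 w7=1 w5=1 w8=0
t17.Δ1 clk=0 w4=1 w0=1 w2=0 w3=0 w1=1 w7=1 w5=1 w8=0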